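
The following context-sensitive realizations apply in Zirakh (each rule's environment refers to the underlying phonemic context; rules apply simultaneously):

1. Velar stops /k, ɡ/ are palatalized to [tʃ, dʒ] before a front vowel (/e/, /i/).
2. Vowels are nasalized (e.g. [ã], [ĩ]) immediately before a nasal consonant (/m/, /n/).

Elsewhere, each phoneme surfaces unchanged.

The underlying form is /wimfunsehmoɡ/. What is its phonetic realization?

[wĩmfũnsehmoɡ]

/w/ (word-initial) is unaffected → [w].
Rule 2 applies to /i/ (between /w/ and /m/: before a nasal consonant) → [ĩ].
/m/ (between /i/ and /f/) is unaffected → [m].
/f/ — not in any rule's target class → [f].
Rule 2 applies to /u/ (between /f/ and /n/: before a nasal consonant) → [ũ].
/n/ — not in any rule's target class → [n].
/s/ (between /n/ and /e/): no rule targets it → [s].
/e/ (between /s/ and /h/): rule 2 targets it, but not before a nasal consonant → unchanged [e].
/h/ (between /e/ and /m/) is unaffected → [h].
/m/ (between /h/ and /o/) is unaffected → [m].
/o/ — between /m/ and /ɡ/; rule 2 does not apply here → [o].
/ɡ/ — word-final; rule 1 does not apply here → [ɡ].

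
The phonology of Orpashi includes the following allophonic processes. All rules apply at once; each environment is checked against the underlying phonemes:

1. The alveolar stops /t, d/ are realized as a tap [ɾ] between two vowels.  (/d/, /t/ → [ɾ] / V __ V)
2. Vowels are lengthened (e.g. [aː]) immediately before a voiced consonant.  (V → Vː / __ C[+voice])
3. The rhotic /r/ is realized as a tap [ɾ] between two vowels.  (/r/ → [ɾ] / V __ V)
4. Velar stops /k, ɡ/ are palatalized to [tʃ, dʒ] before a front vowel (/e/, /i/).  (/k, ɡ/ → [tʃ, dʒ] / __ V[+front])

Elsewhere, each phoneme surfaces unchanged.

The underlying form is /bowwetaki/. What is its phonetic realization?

[boːwweɾatʃi]

Rule 2 applies to /o/ (between /b/ and /w/: before a voiced consonant) → [oː].
/e/ (between /w/ and /t/): rule 2 targets it, but not before a voiced consonant → unchanged [e].
/t/ — between /e/ and /a/, between two vowels — surfaces as [ɾ] (rule 1).
/a/ — between /t/ and /k/; rule 2 does not apply here → [a].
/k/ (between /a/ and /i/): before a front vowel, so rule 4 applies → [tʃ].
/i/ (word-final) fails the environment for rule 2, so it stays [i].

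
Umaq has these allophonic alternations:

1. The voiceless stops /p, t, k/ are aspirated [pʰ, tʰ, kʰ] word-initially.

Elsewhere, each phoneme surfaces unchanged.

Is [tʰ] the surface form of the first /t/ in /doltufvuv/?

No

/t/ — between /l/ and /u/; rule 1 does not apply here → [t].
The actual realization is [t], not [tʰ].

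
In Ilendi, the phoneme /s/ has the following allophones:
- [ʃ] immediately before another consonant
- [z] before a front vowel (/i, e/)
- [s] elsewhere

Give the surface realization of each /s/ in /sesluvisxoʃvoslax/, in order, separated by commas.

Occurrence 1 (position 1): before a front vowel (/i, e/) → [z].
Occurrence 2 (position 3): immediately before another consonant → [ʃ].
Occurrence 3 (position 8): immediately before another consonant → [ʃ].
Occurrence 4 (position 14): immediately before another consonant → [ʃ].

[z], [ʃ], [ʃ], [ʃ]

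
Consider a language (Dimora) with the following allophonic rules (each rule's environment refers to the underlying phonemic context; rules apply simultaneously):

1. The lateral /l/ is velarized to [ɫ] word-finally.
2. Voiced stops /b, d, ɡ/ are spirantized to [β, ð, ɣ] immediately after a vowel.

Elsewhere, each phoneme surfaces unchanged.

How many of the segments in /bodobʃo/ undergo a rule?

2

Segments that undergo a rule: /d/ → [ð] (rule 2); /b/ → [β] (rule 2).
All other segments surface unchanged.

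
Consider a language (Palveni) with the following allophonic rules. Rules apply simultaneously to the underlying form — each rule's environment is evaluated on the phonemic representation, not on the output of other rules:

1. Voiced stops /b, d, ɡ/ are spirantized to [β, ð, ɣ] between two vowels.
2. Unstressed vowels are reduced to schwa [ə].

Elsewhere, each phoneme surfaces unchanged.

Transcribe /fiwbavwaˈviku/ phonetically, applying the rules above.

/f/ (word-initial): no rule targets it → [f].
Rule 2 applies to /i/ (between /f/ and /w/: in an unstressed syllable) → [ə].
/w/ (between /i/ and /b/): no rule targets it → [w].
/b/ (between /w/ and /a/) is in the target of rule 1 but the environment (between two vowels) is not met → [b].
/a/ meets the environment for rule 2 (in an unstressed syllable) → [ə].
/v/ (between /a/ and /w/) is unaffected → [v].
/w/ stays [w].
/a/ (between /w/ and /v/): in an unstressed syllable, so rule 2 applies → [ə].
/v/ — not in any rule's target class → [v].
/i/ (between /v/ and /k/) fails the environment for rule 2, so it stays [i].
/k/ (between /i/ and /u/) is unaffected → [k].
Rule 2 applies to /u/ (word-final: in an unstressed syllable) → [ə].

[fəwbəvwəˈvikə]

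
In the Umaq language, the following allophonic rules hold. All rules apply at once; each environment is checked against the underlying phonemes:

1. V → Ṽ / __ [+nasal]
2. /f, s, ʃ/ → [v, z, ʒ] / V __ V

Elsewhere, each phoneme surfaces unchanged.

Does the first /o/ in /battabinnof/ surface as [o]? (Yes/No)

Yes

/o/ (between /n/ and /f/) is in the target of rule 1 but the environment (before a nasal consonant) is not met → [o].
The actual realization is [o], which matches [o].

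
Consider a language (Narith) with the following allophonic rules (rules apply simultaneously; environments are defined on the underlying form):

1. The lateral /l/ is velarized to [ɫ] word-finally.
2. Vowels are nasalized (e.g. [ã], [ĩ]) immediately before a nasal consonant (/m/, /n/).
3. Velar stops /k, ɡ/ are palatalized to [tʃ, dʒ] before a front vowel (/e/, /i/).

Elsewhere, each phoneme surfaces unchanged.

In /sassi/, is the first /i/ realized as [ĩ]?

No

/i/ (word-final) is in the target of rule 2 but the environment (before a nasal consonant) is not met → [i].
The actual realization is [i], not [ĩ].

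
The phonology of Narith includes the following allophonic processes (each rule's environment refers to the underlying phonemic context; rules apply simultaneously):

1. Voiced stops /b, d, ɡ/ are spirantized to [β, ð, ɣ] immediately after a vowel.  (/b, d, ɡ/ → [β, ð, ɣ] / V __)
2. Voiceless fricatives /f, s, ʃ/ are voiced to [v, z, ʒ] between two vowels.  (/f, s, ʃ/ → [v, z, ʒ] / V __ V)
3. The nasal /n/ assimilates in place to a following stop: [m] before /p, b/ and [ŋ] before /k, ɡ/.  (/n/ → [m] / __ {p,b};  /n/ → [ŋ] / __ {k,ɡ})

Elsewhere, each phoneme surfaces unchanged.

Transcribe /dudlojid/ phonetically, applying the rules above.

/d/ (word-initial): rule 1 targets it, but not immediately after a vowel → unchanged [d].
/u/ (between /d/ and /d/) is unaffected → [u].
/d/ — between /u/ and /l/, immediately after a vowel — surfaces as [ð] (rule 1).
/l/ (between /d/ and /o/) is unaffected → [l].
/o/ — not in any rule's target class → [o].
/j/ — not in any rule's target class → [j].
/i/ — not in any rule's target class → [i].
/d/ (word-final): immediately after a vowel, so rule 1 applies → [ð].

[duðlojið]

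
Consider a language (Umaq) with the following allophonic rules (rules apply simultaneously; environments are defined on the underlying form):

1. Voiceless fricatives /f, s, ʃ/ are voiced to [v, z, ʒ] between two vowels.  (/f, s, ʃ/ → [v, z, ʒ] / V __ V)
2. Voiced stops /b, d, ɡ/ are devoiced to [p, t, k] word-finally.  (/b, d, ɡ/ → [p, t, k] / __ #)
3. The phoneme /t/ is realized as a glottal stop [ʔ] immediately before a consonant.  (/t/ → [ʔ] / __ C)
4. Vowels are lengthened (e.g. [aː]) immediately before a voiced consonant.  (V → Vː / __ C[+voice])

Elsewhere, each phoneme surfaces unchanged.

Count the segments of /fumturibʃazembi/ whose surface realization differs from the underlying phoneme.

Segments that undergo a rule: /u/ → [uː] (rule 4); /u/ → [uː] (rule 4); /i/ → [iː] (rule 4); /a/ → [aː] (rule 4); /e/ → [eː] (rule 4).
All other segments surface unchanged.

5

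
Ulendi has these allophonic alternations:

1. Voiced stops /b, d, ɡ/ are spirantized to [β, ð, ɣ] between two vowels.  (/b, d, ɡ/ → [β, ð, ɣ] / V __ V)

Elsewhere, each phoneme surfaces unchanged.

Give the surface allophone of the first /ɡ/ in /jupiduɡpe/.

/ɡ/ (between /u/ and /p/) fails the environment for rule 1, so it stays [ɡ].

[ɡ]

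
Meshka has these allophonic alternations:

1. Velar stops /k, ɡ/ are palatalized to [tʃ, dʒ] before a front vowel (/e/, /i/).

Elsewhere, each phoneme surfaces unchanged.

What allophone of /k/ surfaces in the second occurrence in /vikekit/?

/k/ (between /e/ and /i/) occurs before a front vowel → [tʃ] by rule 1.

[tʃ]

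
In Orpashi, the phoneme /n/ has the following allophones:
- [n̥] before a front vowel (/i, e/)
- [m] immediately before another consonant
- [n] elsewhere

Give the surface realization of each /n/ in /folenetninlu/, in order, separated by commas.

[n̥], [n̥], [m]

Occurrence 1 (position 5): before a front vowel (/i, e/) → [n̥].
Occurrence 2 (position 8): before a front vowel (/i, e/) → [n̥].
Occurrence 3 (position 10): immediately before another consonant → [m].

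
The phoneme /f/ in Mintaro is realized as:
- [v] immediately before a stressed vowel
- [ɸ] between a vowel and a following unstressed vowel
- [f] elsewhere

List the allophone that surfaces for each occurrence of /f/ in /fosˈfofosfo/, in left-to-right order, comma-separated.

[f], [v], [ɸ], [f]

Occurrence 1 (position 1): no conditioning environment matches → elsewhere allophone [f].
Occurrence 2 (position 4): immediately before a stressed vowel → [v].
Occurrence 3 (position 6): between a vowel and a following unstressed vowel → [ɸ].
Occurrence 4 (position 9): no conditioning environment matches → elsewhere allophone [f].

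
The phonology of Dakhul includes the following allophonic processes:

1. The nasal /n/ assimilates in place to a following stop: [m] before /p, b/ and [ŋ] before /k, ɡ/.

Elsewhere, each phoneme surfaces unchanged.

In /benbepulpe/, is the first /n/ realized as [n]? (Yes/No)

No

Rule 1 applies to /n/ (between /e/ and /b/: before a labial or velar stop) → [m].
The actual realization is [m], not [n].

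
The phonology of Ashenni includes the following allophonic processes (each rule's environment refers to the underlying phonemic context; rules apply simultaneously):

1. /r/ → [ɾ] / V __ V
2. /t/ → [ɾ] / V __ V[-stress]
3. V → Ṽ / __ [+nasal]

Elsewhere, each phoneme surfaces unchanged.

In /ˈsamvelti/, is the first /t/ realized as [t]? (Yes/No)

/t/ (between /l/ and /i/) is in the target of rule 2 but the environment (between a vowel and a following unstressed vowel) is not met → [t].
The actual realization is [t], which matches [t].

Yes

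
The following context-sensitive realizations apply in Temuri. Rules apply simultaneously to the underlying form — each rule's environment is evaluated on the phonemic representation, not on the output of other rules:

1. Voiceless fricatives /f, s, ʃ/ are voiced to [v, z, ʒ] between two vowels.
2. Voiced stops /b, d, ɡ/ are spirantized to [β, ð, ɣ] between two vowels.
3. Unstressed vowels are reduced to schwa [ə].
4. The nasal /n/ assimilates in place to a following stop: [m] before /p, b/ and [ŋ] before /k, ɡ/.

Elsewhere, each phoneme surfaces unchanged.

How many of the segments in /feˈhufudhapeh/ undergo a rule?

Segments that undergo a rule: /e/ → [ə] (rule 3); /f/ → [v] (rule 1); /u/ → [ə] (rule 3); /a/ → [ə] (rule 3); /e/ → [ə] (rule 3).
All other segments surface unchanged.

5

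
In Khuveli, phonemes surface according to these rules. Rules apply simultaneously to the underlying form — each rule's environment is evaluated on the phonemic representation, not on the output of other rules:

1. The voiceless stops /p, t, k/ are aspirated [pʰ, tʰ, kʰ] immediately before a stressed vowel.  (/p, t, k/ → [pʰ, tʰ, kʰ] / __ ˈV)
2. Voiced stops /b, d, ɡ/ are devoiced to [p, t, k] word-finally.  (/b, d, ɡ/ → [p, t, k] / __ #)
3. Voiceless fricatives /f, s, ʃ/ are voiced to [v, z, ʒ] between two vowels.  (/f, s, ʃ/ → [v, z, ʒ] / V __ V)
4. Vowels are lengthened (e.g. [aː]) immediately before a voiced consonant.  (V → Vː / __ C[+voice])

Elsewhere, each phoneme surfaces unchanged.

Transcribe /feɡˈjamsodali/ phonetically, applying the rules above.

/f/ — word-initial; rule 3 does not apply here → [f].
/e/ — between /f/ and /ɡ/, before a voiced consonant — surfaces as [eː] (rule 4).
/ɡ/ (between /e/ and /j/): rule 2 targets it, but not word-finally → unchanged [ɡ].
/a/ meets the environment for rule 4 (before a voiced consonant) → [aː].
/s/ (between /m/ and /o/) fails the environment for rule 3, so it stays [s].
/o/ (between /s/ and /d/): before a voiced consonant, so rule 4 applies → [oː].
/d/ — between /o/ and /a/; rule 2 does not apply here → [d].
/a/ (between /d/ and /l/) occurs before a voiced consonant → [aː] by rule 4.
/i/ (word-final) is in the target of rule 4 but the environment (before a voiced consonant) is not met → [i].

[feːɡˈjaːmsoːdaːli]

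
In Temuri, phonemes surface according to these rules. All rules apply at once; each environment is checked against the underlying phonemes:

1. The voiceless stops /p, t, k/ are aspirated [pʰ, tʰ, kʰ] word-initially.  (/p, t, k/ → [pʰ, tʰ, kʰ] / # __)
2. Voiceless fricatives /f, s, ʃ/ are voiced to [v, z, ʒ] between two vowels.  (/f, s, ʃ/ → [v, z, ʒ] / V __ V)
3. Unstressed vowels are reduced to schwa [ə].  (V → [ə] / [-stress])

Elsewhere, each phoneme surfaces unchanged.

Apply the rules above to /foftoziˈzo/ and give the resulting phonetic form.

/f/ — word-initial; rule 2 does not apply here → [f].
/o/ (between /f/ and /f/) occurs in an unstressed syllable → [ə] by rule 3.
/f/ (between /o/ and /t/) fails the environment for rule 2, so it stays [f].
/t/ — between /f/ and /o/; rule 1 does not apply here → [t].
/o/ meets the environment for rule 3 (in an unstressed syllable) → [ə].
/z/ (between /o/ and /i/) is unaffected → [z].
/i/ (between /z/ and /z/): in an unstressed syllable, so rule 3 applies → [ə].
/z/ (between /i/ and /o/) is unaffected → [z].
/o/ (word-final): rule 3 targets it, but not in an unstressed syllable → unchanged [o].

[fəftəzəˈzo]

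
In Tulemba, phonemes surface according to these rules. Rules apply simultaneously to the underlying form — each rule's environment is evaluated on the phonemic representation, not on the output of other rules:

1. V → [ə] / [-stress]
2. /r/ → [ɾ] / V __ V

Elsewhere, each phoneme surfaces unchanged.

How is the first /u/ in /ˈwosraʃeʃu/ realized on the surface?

[ə]

Rule 1 applies to /u/ (word-final: in an unstressed syllable) → [ə].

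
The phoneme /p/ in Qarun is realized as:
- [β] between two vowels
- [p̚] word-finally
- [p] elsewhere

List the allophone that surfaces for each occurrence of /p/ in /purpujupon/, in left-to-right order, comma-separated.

Occurrence 1 (position 1): no conditioning environment matches → elsewhere allophone [p].
Occurrence 2 (position 4): no conditioning environment matches → elsewhere allophone [p].
Occurrence 3 (position 8): between two vowels → [β].

[p], [p], [β]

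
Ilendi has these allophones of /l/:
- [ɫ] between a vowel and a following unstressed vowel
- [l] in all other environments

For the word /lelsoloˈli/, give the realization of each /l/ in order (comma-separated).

Occurrence 1 (position 1): no conditioning environment matches → elsewhere allophone [l].
Occurrence 2 (position 3): no conditioning environment matches → elsewhere allophone [l].
Occurrence 3 (position 6): between a vowel and a following unstressed vowel → [ɫ].
Occurrence 4 (position 8): no conditioning environment matches → elsewhere allophone [l].

[l], [l], [ɫ], [l]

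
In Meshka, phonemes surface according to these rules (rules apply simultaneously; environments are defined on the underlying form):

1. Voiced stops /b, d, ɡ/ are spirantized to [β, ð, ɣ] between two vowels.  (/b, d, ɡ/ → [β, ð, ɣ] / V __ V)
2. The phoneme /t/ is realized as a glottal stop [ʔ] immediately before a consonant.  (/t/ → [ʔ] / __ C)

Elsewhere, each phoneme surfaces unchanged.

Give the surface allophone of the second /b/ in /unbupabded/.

/b/ (between /a/ and /d/) is in the target of rule 1 but the environment (between two vowels) is not met → [b].

[b]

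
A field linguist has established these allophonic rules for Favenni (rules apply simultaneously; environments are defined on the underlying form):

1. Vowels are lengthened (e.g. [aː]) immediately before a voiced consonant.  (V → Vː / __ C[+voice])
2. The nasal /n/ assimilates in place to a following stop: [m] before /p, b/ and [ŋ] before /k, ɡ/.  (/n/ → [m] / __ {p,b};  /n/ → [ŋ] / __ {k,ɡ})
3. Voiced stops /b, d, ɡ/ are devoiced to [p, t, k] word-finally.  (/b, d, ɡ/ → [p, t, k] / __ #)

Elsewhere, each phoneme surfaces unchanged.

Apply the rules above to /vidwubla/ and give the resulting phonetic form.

[viːdwuːbla]

/v/ (word-initial): no rule targets it → [v].
/i/ (between /v/ and /d/) occurs before a voiced consonant → [iː] by rule 1.
/d/ (between /i/ and /w/) is in the target of rule 3 but the environment (word-finally) is not met → [d].
/w/ (between /d/ and /u/) is unaffected → [w].
/u/ meets the environment for rule 1 (before a voiced consonant) → [uː].
/b/ (between /u/ and /l/) fails the environment for rule 3, so it stays [b].
/l/ (between /b/ and /a/): no rule targets it → [l].
/a/ (word-final) is in the target of rule 1 but the environment (before a voiced consonant) is not met → [a].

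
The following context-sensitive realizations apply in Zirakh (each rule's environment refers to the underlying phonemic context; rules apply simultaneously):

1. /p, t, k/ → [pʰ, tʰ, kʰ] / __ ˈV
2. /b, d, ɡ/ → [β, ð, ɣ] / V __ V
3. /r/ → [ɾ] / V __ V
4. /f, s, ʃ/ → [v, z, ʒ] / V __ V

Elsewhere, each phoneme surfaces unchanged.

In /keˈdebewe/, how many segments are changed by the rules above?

Segments that undergo a rule: /d/ → [ð] (rule 2); /b/ → [β] (rule 2).
All other segments surface unchanged.

2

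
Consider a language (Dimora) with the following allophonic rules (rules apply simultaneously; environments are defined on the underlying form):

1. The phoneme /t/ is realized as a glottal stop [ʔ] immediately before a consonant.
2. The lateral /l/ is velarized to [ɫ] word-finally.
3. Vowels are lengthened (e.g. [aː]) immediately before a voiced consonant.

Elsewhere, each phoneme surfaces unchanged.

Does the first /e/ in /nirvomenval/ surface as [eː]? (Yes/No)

Yes

/e/ (between /m/ and /n/) occurs before a voiced consonant → [eː] by rule 3.
The actual realization is [eː], which matches [eː].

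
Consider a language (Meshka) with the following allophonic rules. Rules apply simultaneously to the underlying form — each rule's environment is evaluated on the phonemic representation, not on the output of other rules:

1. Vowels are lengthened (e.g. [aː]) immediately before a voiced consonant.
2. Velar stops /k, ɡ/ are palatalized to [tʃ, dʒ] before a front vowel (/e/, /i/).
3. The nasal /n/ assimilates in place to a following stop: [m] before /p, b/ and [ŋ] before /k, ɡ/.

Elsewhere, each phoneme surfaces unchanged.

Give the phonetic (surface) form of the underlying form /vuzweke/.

/v/ (word-initial): no rule targets it → [v].
/u/ (between /v/ and /z/) occurs before a voiced consonant → [uː] by rule 1.
/z/ (between /u/ and /w/) is unaffected → [z].
/w/ (between /z/ and /e/) is unaffected → [w].
/e/ (between /w/ and /k/) is in the target of rule 1 but the environment (before a voiced consonant) is not met → [e].
Rule 2 applies to /k/ (between /e/ and /e/: before a front vowel) → [tʃ].
/e/ (word-final) fails the environment for rule 1, so it stays [e].

[vuːzwetʃe]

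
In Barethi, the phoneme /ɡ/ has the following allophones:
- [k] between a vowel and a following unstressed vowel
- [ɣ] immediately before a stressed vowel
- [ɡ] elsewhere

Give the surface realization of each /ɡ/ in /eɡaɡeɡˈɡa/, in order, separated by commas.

[k], [k], [ɡ], [ɣ]

Occurrence 1 (position 2): between a vowel and a following unstressed vowel → [k].
Occurrence 2 (position 4): between a vowel and a following unstressed vowel → [k].
Occurrence 3 (position 6): no conditioning environment matches → elsewhere allophone [ɡ].
Occurrence 4 (position 7): immediately before a stressed vowel → [ɣ].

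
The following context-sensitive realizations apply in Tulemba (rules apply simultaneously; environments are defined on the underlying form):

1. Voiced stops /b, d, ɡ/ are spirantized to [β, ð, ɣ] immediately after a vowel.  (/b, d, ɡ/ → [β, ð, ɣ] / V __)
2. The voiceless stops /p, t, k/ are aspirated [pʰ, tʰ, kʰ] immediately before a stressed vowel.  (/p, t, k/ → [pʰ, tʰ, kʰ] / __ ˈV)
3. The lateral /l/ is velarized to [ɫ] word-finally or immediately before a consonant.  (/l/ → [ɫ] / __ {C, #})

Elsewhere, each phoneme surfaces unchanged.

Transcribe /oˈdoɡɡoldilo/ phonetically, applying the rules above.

/o/ stays [o].
/d/ meets the environment for rule 1 (immediately after a vowel) → [ð].
/o/ — not in any rule's target class → [o].
Rule 1 applies to /ɡ/ (between /o/ and /ɡ/: immediately after a vowel) → [ɣ].
/ɡ/ (between /ɡ/ and /o/) fails the environment for rule 1, so it stays [ɡ].
/o/ (between /ɡ/ and /l/) is unaffected → [o].
/l/ (between /o/ and /d/): word-finally or immediately before a consonant, so rule 3 applies → [ɫ].
/d/ (between /l/ and /i/) fails the environment for rule 1, so it stays [d].
/i/ (between /d/ and /l/) is unaffected → [i].
/l/ (between /i/ and /o/): rule 3 targets it, but not word-finally or immediately before a consonant → unchanged [l].
/o/ stays [o].

[oˈðoɣɡoɫdilo]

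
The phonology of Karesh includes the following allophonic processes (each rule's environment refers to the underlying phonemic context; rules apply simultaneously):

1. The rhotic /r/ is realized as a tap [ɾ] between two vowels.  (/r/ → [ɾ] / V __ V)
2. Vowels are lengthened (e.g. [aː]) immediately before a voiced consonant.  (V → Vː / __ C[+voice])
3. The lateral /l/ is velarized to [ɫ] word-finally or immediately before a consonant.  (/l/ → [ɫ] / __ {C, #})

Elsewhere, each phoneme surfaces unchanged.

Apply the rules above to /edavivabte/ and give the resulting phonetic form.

[eːdaːviːvaːbte]

/e/ (word-initial): before a voiced consonant, so rule 2 applies → [eː].
/d/ — not in any rule's target class → [d].
/a/ (between /d/ and /v/): before a voiced consonant, so rule 2 applies → [aː].
/v/ (between /a/ and /i/) is unaffected → [v].
Rule 2 applies to /i/ (between /v/ and /v/: before a voiced consonant) → [iː].
/v/ (between /i/ and /a/): no rule targets it → [v].
/a/ (between /v/ and /b/) occurs before a voiced consonant → [aː] by rule 2.
/b/ (between /a/ and /t/) is unaffected → [b].
/t/ (between /b/ and /e/): no rule targets it → [t].
/e/ (word-final) fails the environment for rule 2, so it stays [e].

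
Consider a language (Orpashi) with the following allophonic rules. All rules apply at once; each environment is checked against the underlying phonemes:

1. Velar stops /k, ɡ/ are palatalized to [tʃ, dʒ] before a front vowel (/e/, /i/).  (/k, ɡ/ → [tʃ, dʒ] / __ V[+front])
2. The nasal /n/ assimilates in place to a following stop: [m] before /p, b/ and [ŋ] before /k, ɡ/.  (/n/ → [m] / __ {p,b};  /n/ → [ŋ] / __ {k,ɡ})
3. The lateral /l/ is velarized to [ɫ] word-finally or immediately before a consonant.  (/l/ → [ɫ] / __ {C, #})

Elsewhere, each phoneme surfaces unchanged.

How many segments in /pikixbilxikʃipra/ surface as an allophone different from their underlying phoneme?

2

Segments that undergo a rule: /k/ → [tʃ] (rule 1); /l/ → [ɫ] (rule 3).
All other segments surface unchanged.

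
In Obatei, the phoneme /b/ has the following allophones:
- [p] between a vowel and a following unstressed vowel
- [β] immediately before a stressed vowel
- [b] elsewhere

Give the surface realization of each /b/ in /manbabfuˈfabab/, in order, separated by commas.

[b], [b], [p], [b]

Occurrence 1 (position 4): no conditioning environment matches → elsewhere allophone [b].
Occurrence 2 (position 6): no conditioning environment matches → elsewhere allophone [b].
Occurrence 3 (position 11): between a vowel and a following unstressed vowel → [p].
Occurrence 4 (position 13): no conditioning environment matches → elsewhere allophone [b].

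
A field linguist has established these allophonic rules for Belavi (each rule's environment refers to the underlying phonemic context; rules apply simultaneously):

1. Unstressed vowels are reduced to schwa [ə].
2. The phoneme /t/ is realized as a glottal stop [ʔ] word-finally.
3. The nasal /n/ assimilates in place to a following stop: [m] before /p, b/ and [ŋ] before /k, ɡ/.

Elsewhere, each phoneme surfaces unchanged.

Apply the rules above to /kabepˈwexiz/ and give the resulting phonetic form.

/k/ stays [k].
/a/ meets the environment for rule 1 (in an unstressed syllable) → [ə].
/b/ — not in any rule's target class → [b].
/e/ — between /b/ and /p/, in an unstressed syllable — surfaces as [ə] (rule 1).
/p/ — not in any rule's target class → [p].
/w/ stays [w].
/e/ — between /w/ and /x/; rule 1 does not apply here → [e].
/x/ (between /e/ and /i/): no rule targets it → [x].
Rule 1 applies to /i/ (between /x/ and /z/: in an unstressed syllable) → [ə].
/z/ (word-final) is unaffected → [z].

[kəbəpˈwexəz]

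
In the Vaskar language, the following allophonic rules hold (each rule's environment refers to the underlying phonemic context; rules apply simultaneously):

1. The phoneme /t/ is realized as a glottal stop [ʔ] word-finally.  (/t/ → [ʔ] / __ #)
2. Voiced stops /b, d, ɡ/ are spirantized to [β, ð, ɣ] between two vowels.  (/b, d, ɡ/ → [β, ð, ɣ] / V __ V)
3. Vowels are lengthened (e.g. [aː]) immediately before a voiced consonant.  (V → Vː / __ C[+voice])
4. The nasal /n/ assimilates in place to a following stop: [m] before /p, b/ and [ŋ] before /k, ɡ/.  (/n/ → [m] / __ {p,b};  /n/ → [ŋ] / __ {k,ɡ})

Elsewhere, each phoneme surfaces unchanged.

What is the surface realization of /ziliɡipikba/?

/z/ — not in any rule's target class → [z].
Rule 3 applies to /i/ (between /z/ and /l/: before a voiced consonant) → [iː].
/l/ — not in any rule's target class → [l].
/i/ — between /l/ and /ɡ/, before a voiced consonant — surfaces as [iː] (rule 3).
/ɡ/ (between /i/ and /i/): between two vowels, so rule 2 applies → [ɣ].
/i/ (between /ɡ/ and /p/) fails the environment for rule 3, so it stays [i].
/p/ stays [p].
/i/ (between /p/ and /k/) fails the environment for rule 3, so it stays [i].
/k/ — not in any rule's target class → [k].
/b/ (between /k/ and /a/): rule 2 targets it, but not between two vowels → unchanged [b].
/a/ (word-final) fails the environment for rule 3, so it stays [a].

[ziːliːɣipikba]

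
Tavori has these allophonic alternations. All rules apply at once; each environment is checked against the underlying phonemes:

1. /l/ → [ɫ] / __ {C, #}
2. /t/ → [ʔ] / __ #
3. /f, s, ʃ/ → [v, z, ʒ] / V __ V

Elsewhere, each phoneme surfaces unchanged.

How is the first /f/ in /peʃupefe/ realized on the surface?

[v]

/f/ meets the environment for rule 3 (between two vowels) → [v].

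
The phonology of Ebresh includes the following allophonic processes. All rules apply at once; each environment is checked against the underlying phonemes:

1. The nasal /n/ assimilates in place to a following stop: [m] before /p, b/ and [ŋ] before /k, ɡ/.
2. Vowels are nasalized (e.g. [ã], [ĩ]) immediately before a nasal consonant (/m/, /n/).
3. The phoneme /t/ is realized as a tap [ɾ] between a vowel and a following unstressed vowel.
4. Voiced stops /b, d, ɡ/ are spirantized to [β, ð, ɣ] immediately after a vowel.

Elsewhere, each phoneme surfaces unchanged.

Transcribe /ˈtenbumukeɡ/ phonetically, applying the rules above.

/t/ — word-initial; rule 3 does not apply here → [t].
Rule 2 applies to /e/ (between /t/ and /n/: before a nasal consonant) → [ẽ].
/n/ — between /e/ and /b/, before a labial or velar stop — surfaces as [m] (rule 1).
/b/ (between /n/ and /u/): rule 4 targets it, but not immediately after a vowel → unchanged [b].
Rule 2 applies to /u/ (between /b/ and /m/: before a nasal consonant) → [ũ].
/m/ (between /u/ and /u/): no rule targets it → [m].
/u/ (between /m/ and /k/) fails the environment for rule 2, so it stays [u].
/k/ stays [k].
/e/ — between /k/ and /ɡ/; rule 2 does not apply here → [e].
Rule 4 applies to /ɡ/ (word-final: immediately after a vowel) → [ɣ].

[ˈtẽmbũmukeɣ]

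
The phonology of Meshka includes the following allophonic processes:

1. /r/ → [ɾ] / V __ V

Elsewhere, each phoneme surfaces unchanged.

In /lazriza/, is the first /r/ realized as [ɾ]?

No

/r/ (between /z/ and /i/): rule 1 targets it, but not between two vowels → unchanged [r].
The actual realization is [r], not [ɾ].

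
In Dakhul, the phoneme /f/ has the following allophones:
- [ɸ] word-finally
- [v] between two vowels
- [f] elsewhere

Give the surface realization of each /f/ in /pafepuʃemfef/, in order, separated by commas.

Occurrence 1 (position 3): between two vowels → [v].
Occurrence 2 (position 10): no conditioning environment matches → elsewhere allophone [f].
Occurrence 3 (position 12): word-finally → [ɸ].

[v], [f], [ɸ]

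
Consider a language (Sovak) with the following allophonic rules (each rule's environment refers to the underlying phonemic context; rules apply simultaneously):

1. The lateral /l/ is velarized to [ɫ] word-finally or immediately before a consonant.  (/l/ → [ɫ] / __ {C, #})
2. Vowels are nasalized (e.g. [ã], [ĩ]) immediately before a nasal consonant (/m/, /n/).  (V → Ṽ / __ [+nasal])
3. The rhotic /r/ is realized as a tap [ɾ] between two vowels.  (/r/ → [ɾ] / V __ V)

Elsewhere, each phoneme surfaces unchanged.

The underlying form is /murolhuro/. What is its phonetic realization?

[muɾoɫhuɾo]

/m/ (word-initial) is unaffected → [m].
/u/ (between /m/ and /r/): rule 2 targets it, but not before a nasal consonant → unchanged [u].
Rule 3 applies to /r/ (between /u/ and /o/: between two vowels) → [ɾ].
/o/ (between /r/ and /l/): rule 2 targets it, but not before a nasal consonant → unchanged [o].
Rule 1 applies to /l/ (between /o/ and /h/: word-finally or immediately before a consonant) → [ɫ].
/h/ (between /l/ and /u/): no rule targets it → [h].
/u/ (between /h/ and /r/) fails the environment for rule 2, so it stays [u].
Rule 3 applies to /r/ (between /u/ and /o/: between two vowels) → [ɾ].
/o/ (word-final) is in the target of rule 2 but the environment (before a nasal consonant) is not met → [o].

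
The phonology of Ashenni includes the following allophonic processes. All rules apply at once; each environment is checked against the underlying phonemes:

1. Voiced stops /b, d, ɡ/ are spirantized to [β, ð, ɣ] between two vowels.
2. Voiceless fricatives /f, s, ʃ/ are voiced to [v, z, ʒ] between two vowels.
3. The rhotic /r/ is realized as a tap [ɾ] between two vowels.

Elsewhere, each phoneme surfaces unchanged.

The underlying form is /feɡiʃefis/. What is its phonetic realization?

[feɣiʒevis]

/f/ (word-initial) is in the target of rule 2 but the environment (between two vowels) is not met → [f].
Rule 1 applies to /ɡ/ (between /e/ and /i/: between two vowels) → [ɣ].
/ʃ/ — between /i/ and /e/, between two vowels — surfaces as [ʒ] (rule 2).
/f/ (between /e/ and /i/): between two vowels, so rule 2 applies → [v].
/s/ (word-final): rule 2 targets it, but not between two vowels → unchanged [s].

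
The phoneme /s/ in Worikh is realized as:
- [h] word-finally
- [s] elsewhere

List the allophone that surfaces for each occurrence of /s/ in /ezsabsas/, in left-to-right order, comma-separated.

Occurrence 1 (position 3): no conditioning environment matches → elsewhere allophone [s].
Occurrence 2 (position 6): no conditioning environment matches → elsewhere allophone [s].
Occurrence 3 (position 8): word-finally → [h].

[s], [s], [h]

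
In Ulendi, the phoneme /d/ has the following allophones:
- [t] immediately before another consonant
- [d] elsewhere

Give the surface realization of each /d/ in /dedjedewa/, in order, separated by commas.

[d], [t], [d]

Occurrence 1 (position 1): no conditioning environment matches → elsewhere allophone [d].
Occurrence 2 (position 3): immediately before another consonant → [t].
Occurrence 3 (position 6): no conditioning environment matches → elsewhere allophone [d].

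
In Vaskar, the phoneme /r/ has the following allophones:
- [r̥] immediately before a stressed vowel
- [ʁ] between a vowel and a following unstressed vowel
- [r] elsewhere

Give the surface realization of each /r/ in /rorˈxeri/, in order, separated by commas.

Occurrence 1 (position 1): no conditioning environment matches → elsewhere allophone [r].
Occurrence 2 (position 3): no conditioning environment matches → elsewhere allophone [r].
Occurrence 3 (position 6): between a vowel and a following unstressed vowel → [ʁ].

[r], [r], [ʁ]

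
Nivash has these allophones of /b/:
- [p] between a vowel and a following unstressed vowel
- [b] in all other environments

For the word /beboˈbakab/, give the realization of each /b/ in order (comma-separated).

Occurrence 1 (position 1): no conditioning environment matches → elsewhere allophone [b].
Occurrence 2 (position 3): between a vowel and a following unstressed vowel → [p].
Occurrence 3 (position 5): no conditioning environment matches → elsewhere allophone [b].
Occurrence 4 (position 9): no conditioning environment matches → elsewhere allophone [b].

[b], [p], [b], [b]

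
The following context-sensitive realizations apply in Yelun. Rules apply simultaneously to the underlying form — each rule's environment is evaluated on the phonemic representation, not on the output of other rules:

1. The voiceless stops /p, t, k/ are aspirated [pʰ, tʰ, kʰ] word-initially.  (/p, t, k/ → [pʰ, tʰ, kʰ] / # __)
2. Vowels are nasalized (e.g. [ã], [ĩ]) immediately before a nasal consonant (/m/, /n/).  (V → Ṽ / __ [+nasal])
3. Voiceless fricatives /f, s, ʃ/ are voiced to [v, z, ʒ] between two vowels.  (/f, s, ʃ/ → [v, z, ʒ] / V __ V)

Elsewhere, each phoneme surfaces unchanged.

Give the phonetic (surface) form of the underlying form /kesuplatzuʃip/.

[kʰezuplatzuʒip]

/k/ meets the environment for rule 1 (word-initially) → [kʰ].
/e/ — between /k/ and /s/; rule 2 does not apply here → [e].
/s/ (between /e/ and /u/) occurs between two vowels → [z] by rule 3.
/u/ (between /s/ and /p/) fails the environment for rule 2, so it stays [u].
/p/ (between /u/ and /l/): rule 1 targets it, but not word-initially → unchanged [p].
/l/ (between /p/ and /a/): no rule targets it → [l].
/a/ (between /l/ and /t/) is in the target of rule 2 but the environment (before a nasal consonant) is not met → [a].
/t/ (between /a/ and /z/): rule 1 targets it, but not word-initially → unchanged [t].
/z/ (between /t/ and /u/) is unaffected → [z].
/u/ — between /z/ and /ʃ/; rule 2 does not apply here → [u].
Rule 3 applies to /ʃ/ (between /u/ and /i/: between two vowels) → [ʒ].
/i/ (between /ʃ/ and /p/): rule 2 targets it, but not before a nasal consonant → unchanged [i].
/p/ (word-final) fails the environment for rule 1, so it stays [p].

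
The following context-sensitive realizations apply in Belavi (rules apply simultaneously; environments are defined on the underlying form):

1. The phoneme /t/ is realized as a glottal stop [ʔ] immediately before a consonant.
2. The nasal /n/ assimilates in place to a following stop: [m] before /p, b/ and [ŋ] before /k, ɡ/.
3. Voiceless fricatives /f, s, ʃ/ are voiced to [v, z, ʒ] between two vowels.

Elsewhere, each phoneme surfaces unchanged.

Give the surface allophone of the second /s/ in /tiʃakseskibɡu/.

[s]

/s/ (between /e/ and /k/): rule 3 targets it, but not between two vowels → unchanged [s].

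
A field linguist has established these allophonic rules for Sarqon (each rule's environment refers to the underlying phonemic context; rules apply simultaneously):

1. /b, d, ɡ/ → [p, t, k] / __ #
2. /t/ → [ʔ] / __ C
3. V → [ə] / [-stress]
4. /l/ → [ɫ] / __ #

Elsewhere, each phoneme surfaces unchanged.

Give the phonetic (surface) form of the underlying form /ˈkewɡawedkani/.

/e/ (between /k/ and /w/) is in the target of rule 3 but the environment (in an unstressed syllable) is not met → [e].
/ɡ/ — between /w/ and /a/; rule 1 does not apply here → [ɡ].
/a/ meets the environment for rule 3 (in an unstressed syllable) → [ə].
/e/ meets the environment for rule 3 (in an unstressed syllable) → [ə].
/d/ (between /e/ and /k/) is in the target of rule 1 but the environment (word-finally) is not met → [d].
Rule 3 applies to /a/ (between /k/ and /n/: in an unstressed syllable) → [ə].
Rule 3 applies to /i/ (word-final: in an unstressed syllable) → [ə].

[ˈkewɡəwədkənə]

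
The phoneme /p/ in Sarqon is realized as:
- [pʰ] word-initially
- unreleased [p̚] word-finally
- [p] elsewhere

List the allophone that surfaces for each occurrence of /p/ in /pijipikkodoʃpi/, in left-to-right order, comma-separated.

Occurrence 1 (position 1): word-initially → [pʰ].
Occurrence 2 (position 5): no conditioning environment matches → elsewhere allophone [p].
Occurrence 3 (position 13): no conditioning environment matches → elsewhere allophone [p].

[pʰ], [p], [p]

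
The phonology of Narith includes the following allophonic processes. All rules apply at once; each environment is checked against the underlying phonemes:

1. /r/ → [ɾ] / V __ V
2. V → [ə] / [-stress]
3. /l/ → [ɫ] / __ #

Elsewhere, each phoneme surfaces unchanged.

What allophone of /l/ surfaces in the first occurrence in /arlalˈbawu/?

/l/ (between /r/ and /a/) is in the target of rule 3 but the environment (word-finally) is not met → [l].

[l]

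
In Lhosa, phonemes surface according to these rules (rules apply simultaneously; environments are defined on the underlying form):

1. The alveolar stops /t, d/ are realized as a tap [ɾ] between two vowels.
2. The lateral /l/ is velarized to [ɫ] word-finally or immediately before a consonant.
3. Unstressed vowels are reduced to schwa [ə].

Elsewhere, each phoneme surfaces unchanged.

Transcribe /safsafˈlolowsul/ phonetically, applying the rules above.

[səfsəfˈloləwsəɫ]

/s/ (word-initial) is unaffected → [s].
/a/ (between /s/ and /f/) occurs in an unstressed syllable → [ə] by rule 3.
/f/ stays [f].
/s/ (between /f/ and /a/) is unaffected → [s].
/a/ — between /s/ and /f/, in an unstressed syllable — surfaces as [ə] (rule 3).
/f/ stays [f].
/l/ — between /f/ and /o/; rule 2 does not apply here → [l].
/o/ (between /l/ and /l/) fails the environment for rule 3, so it stays [o].
/l/ — between /o/ and /o/; rule 2 does not apply here → [l].
/o/ (between /l/ and /w/): in an unstressed syllable, so rule 3 applies → [ə].
/w/ stays [w].
/s/ stays [s].
Rule 3 applies to /u/ (between /s/ and /l/: in an unstressed syllable) → [ə].
Rule 2 applies to /l/ (word-final: word-finally or immediately before a consonant) → [ɫ].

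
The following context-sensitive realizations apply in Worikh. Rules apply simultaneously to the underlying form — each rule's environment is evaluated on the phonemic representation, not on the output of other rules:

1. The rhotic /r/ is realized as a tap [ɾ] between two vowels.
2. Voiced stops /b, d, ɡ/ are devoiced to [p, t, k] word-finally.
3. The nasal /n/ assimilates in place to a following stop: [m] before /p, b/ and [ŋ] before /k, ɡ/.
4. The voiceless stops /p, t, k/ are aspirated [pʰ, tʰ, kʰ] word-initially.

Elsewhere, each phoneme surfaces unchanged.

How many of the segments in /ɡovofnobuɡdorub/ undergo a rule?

2

Segments that undergo a rule: /r/ → [ɾ] (rule 1); /b/ → [p] (rule 2).
All other segments surface unchanged.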